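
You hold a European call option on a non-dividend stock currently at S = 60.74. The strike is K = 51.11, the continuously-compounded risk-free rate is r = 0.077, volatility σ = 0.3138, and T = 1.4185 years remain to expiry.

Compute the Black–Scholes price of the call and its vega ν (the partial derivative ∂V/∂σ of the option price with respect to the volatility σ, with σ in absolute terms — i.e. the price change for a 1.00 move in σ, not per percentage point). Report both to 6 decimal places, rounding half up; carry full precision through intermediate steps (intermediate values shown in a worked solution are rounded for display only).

σ√T = 0.3138·√1.4185 = 0.373738
d₁ = (ln(S/K) + (r+σ²/2)T) / (σ√T) = (ln(60.74/51.11) + (0.077+0.3138²/2)·1.4185) / 0.373738 = (0.172622 + 0.179065) / 0.373738 = 0.940998
d₂ = d₁ − σ√T = 0.940998 − 0.373738 = 0.567260
e^{−rT} = e^{−0.077·1.4185} = 0.896529
N(d₁) = 0.826647,  N(d₂) = 0.714731
Call price V = S·N(d₁) − K·e^{−rT}·N(d₂) = 50.210540 − 32.750124 = 17.460416
φ(d₁) = (1/√(2π))·e^{−d₁²/2} = 0.256231
ν = S·φ(d₁)·√T = 18.536197

price = 17.460416
ν = 18.536197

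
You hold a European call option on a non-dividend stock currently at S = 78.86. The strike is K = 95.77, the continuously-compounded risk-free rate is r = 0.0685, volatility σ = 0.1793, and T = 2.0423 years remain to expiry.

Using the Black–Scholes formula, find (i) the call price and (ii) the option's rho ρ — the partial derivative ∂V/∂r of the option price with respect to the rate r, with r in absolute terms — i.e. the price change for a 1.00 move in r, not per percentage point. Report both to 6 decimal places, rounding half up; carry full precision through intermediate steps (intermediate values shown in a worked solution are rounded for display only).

price = 6.244808
ρ = 62.376907

σ√T = 0.1793·√2.0423 = 0.256236
d₁ = (ln(S/K) + (r+σ²/2)T) / (σ√T) = (ln(78.86/95.77) + (0.0685+0.1793²/2)·2.0423) / 0.256236 = (-0.194275 + 0.172726) / 0.256236 = -0.084100
d₂ = d₁ − σ√T = -0.084100 − 0.256236 = -0.340336
e^{−rT} = e^{−0.0685·2.0423} = 0.869447
N(d₁) = 0.466489,  N(d₂) = 0.366802
Call price V = S·N(d₁) − K·e^{−rT}·N(d₂) = 36.787289 − 30.542480 = 6.244808
ρ = K·T·e^{−rT}·N(d₂) = 62.376907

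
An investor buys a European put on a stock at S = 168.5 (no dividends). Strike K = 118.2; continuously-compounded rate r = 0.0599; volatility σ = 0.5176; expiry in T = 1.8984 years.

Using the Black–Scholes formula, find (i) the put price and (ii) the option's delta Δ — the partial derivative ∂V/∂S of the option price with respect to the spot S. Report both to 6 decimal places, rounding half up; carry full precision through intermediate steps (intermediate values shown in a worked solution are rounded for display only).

σ√T = 0.5176·√1.8984 = 0.713162
d₁ = (ln(S/K) + (r+σ²/2)T) / (σ√T) = (ln(168.5/118.2) + (0.0599+0.5176²/2)·1.8984) / 0.713162 = (0.354558 + 0.368014) / 0.713162 = 1.013195
d₂ = d₁ − σ√T = 1.013195 − 0.713162 = 0.300033
e^{−rT} = e^{−0.0599·1.8984} = 0.892513
N(−d₁) = 0.155484,  N(−d₂) = 0.382076
Put price V = K·e^{−rT}·N(−d₂) − S·N(−d₁) = 40.307136 − 26.198990 = 14.108146
Δ = −N(−d₁) = -0.155484

price = 14.108146
Δ = -0.155484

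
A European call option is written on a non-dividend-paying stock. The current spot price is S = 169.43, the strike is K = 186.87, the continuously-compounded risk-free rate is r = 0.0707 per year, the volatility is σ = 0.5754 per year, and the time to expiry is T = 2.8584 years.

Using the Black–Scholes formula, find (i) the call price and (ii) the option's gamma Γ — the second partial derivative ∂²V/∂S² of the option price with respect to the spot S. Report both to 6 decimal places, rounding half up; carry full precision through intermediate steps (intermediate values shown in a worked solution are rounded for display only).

σ√T = 0.5754·√2.8584 = 0.972817
d₁ = (ln(S/K) + (r+σ²/2)T) / (σ√T) = (ln(169.43/186.87) + (0.0707+0.5754²/2)·2.8584) / 0.972817 = (-0.097973 + 0.675276) / 0.972817 = 0.593433
d₂ = d₁ − σ√T = 0.593433 − 0.972817 = -0.379384
e^{−rT} = e^{−0.0707·2.8584} = 0.817022
N(d₁) = 0.723554,  N(d₂) = 0.352201
Call price V = S·N(d₁) − K·e^{−rT}·N(d₂) = 122.591832 − 53.773035 = 68.818797
φ(d₁) = (1/√(2π))·e^{−d₁²/2} = 0.334533
Γ = φ(d₁) / (S·σ·√T) = 0.002030

price = 68.818797
Γ = 0.002030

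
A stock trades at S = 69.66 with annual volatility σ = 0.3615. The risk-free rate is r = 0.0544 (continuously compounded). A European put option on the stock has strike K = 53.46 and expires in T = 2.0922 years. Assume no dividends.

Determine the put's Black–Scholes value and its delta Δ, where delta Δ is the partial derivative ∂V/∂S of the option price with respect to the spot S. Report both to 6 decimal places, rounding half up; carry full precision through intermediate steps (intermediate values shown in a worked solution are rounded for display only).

price = 4.055660
Δ = -0.162233

σ√T = 0.3615·√2.0922 = 0.522889
d₁ = (ln(S/K) + (r+σ²/2)T) / (σ√T) = (ln(69.66/53.46) + (0.0544+0.3615²/2)·2.0922) / 0.522889 = (0.264693 + 0.250522) / 0.522889 = 0.985323
d₂ = d₁ − σ√T = 0.985323 − 0.522889 = 0.462433
e^{−rT} = e^{−0.0544·2.0922} = 0.892422
N(−d₁) = 0.162233,  N(−d₂) = 0.321885
Put price V = K·e^{−rT}·N(−d₂) − S·N(−d₁) = 15.356794 − 11.301134 = 4.055660
Δ = −N(−d₁) = -0.162233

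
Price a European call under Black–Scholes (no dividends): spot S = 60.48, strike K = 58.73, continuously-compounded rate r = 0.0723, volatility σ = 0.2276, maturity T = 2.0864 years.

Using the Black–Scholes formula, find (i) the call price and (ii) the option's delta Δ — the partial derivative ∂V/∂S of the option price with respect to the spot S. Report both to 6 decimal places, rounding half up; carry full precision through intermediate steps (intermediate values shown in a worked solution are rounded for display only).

price = 13.281242
Δ = 0.761933

σ√T = 0.2276·√2.0864 = 0.328754
d₁ = (ln(S/K) + (r+σ²/2)T) / (σ√T) = (ln(60.48/58.73) + (0.0723+0.2276²/2)·2.0864) / 0.328754 = (0.029362 + 0.204886) / 0.328754 = 0.712534
d₂ = d₁ − σ√T = 0.712534 − 0.328754 = 0.383780
e^{−rT} = e^{−0.0723·2.0864} = 0.859980
N(d₁) = 0.761933,  N(d₂) = 0.649429
Call price V = S·N(d₁) − K·e^{−rT}·N(d₂) = 46.081701 − 32.800459 = 13.281242
Δ = N(d₁) = 0.761933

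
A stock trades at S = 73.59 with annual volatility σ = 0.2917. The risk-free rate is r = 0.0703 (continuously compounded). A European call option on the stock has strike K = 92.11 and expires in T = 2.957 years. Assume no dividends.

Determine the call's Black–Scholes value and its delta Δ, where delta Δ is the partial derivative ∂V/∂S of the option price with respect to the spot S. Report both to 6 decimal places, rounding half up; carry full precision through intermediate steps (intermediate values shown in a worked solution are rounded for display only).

σ√T = 0.2917·√2.957 = 0.501605
d₁ = (ln(S/K) + (r+σ²/2)T) / (σ√T) = (ln(73.59/92.11) + (0.0703+0.2917²/2)·2.957) / 0.501605 = (-0.224474 + 0.333681) / 0.501605 = 0.217714
d₂ = d₁ − σ√T = 0.217714 − 0.501605 = -0.283891
e^{−rT} = e^{−0.0703·2.957} = 0.812307
N(d₁) = 0.586174,  N(d₂) = 0.388247
Call price V = S·N(d₁) − K·e^{−rT}·N(d₂) = 43.136556 − 29.049254 = 14.087301
Δ = N(d₁) = 0.586174

price = 14.087301
Δ = 0.586174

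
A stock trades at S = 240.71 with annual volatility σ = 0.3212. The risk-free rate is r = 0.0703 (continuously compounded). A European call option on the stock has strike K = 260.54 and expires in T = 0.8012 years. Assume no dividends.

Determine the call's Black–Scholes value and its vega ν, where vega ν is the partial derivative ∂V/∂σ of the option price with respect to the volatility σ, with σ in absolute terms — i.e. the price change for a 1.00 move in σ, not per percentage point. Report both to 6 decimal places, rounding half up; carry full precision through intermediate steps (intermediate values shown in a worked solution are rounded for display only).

σ√T = 0.3212·√0.8012 = 0.287505
d₁ = (ln(S/K) + (r+σ²/2)T) / (σ√T) = (ln(240.71/260.54) + (0.0703+0.3212²/2)·0.8012) / 0.287505 = (-0.079164 + 0.097654) / 0.287505 = 0.064314
d₂ = d₁ − σ√T = 0.064314 − 0.287505 = -0.223192
e^{−rT} = e^{−0.0703·0.8012} = 0.945232
N(d₁) = 0.525640,  N(d₂) = 0.411693
Call price V = S·N(d₁) − K·e^{−rT}·N(d₂) = 126.526748 − 101.388030 = 25.138718
φ(d₁) = (1/√(2π))·e^{−d₁²/2} = 0.398118
ν = S·φ(d₁)·√T = 85.778114

price = 25.138718
ν = 85.778114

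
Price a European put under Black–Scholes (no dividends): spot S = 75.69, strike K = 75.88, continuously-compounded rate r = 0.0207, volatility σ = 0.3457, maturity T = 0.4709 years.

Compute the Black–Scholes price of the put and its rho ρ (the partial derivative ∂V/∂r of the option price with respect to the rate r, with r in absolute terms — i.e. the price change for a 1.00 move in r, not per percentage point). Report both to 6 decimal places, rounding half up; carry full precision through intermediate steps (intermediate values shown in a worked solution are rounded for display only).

σ√T = 0.3457·√0.4709 = 0.237227
d₁ = (ln(S/K) + (r+σ²/2)T) / (σ√T) = (ln(75.69/75.88) + (0.0207+0.3457²/2)·0.4709) / 0.237227 = (-0.002507 + 0.037886) / 0.237227 = 0.149135
d₂ = d₁ − σ√T = 0.149135 − 0.237227 = -0.088092
e^{−rT} = e^{−0.0207·0.4709} = 0.990300
N(−d₁) = 0.440724,  N(−d₂) = 0.535098
Put price V = K·e^{−rT}·N(−d₂) − S·N(−d₁) = 40.209385 − 33.358367 = 6.851018
ρ = −K·T·e^{−rT}·N(−d₂) = -18.934599

price = 6.851018
ρ = -18.934599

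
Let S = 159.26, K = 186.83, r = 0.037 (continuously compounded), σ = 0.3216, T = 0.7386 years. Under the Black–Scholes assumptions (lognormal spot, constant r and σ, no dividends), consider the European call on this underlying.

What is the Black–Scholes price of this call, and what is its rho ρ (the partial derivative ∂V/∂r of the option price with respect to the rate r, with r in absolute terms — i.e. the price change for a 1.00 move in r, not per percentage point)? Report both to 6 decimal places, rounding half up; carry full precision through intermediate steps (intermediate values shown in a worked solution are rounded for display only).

σ√T = 0.3216·√0.7386 = 0.276389
d₁ = (ln(S/K) + (r+σ²/2)T) / (σ√T) = (ln(159.26/186.83) + (0.037+0.3216²/2)·0.7386) / 0.276389 = (-0.159661 + 0.065524) / 0.276389 = -0.340598
d₂ = d₁ − σ√T = -0.340598 − 0.276389 = -0.616986
e^{−rT} = e^{−0.037·0.7386} = 0.973042
N(d₁) = 0.366703,  N(d₂) = 0.268622
Call price V = S·N(d₁) − K·e^{−rT}·N(d₂) = 58.401167 − 48.833675 = 9.567491
ρ = K·T·e^{−rT}·N(d₂) = 36.068553

price = 9.567491
ρ = 36.068553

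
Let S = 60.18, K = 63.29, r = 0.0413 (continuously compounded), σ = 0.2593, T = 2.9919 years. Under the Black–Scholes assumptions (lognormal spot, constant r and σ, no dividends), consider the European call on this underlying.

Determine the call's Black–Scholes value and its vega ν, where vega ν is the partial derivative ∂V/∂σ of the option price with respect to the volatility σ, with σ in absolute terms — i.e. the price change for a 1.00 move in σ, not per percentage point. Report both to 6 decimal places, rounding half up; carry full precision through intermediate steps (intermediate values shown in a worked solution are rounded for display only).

price = 12.559494
ν = 38.525141

σ√T = 0.2593·√2.9919 = 0.448514
d₁ = (ln(S/K) + (r+σ²/2)T) / (σ√T) = (ln(60.18/63.29) + (0.0413+0.2593²/2)·2.9919) / 0.448514 = (-0.050387 + 0.224148) / 0.448514 = 0.387414
d₂ = d₁ − σ√T = 0.387414 − 0.448514 = -0.061100
e^{−rT} = e^{−0.0413·2.9919} = 0.883764
N(d₁) = 0.650775,  N(d₂) = 0.475640
Call price V = S·N(d₁) − K·e^{−rT}·N(d₂) = 39.163648 − 26.604154 = 12.559494
φ(d₁) = (1/√(2π))·e^{−d₁²/2} = 0.370100
ν = S·φ(d₁)·√T = 38.525141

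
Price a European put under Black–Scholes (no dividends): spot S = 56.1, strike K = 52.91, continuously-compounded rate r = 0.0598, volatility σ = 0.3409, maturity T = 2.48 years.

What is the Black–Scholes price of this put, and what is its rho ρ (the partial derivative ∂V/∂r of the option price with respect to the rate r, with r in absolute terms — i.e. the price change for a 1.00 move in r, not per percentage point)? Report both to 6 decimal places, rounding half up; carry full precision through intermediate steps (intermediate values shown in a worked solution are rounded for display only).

price = 6.288781
ρ = -51.302683

σ√T = 0.3409·√2.48 = 0.536850
d₁ = (ln(S/K) + (r+σ²/2)T) / (σ√T) = (ln(56.1/52.91) + (0.0598+0.3409²/2)·2.48) / 0.536850 = (0.058543 + 0.292408) / 0.536850 = 0.653723
d₂ = d₁ − σ√T = 0.653723 − 0.536850 = 0.116874
e^{−rT} = e^{−0.0598·2.48} = 0.862169
N(−d₁) = 0.256645,  N(−d₂) = 0.453480
Put price V = K·e^{−rT}·N(−d₂) − S·N(−d₁) = 20.686566 − 14.397784 = 6.288781
ρ = −K·T·e^{−rT}·N(−d₂) = -51.302683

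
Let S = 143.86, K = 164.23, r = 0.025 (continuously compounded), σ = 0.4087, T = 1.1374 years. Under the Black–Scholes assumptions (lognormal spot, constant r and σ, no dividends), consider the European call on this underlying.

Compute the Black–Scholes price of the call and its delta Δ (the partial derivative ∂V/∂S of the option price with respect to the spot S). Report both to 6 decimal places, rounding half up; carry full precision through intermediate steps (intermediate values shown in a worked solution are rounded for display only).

price = 19.025116
Δ = 0.491764

σ√T = 0.4087·√1.1374 = 0.435874
d₁ = (ln(S/K) + (r+σ²/2)T) / (σ√T) = (ln(143.86/164.23) + (0.025+0.4087²/2)·1.1374) / 0.435874 = (-0.132427 + 0.123428) / 0.435874 = -0.020646
d₂ = d₁ − σ√T = -0.020646 − 0.435874 = -0.456520
e^{−rT} = e^{−0.025·1.1374} = 0.971965
N(d₁) = 0.491764,  N(d₂) = 0.324008
Call price V = S·N(d₁) − K·e^{−rT}·N(d₂) = 70.745169 − 51.720053 = 19.025116
Δ = N(d₁) = 0.491764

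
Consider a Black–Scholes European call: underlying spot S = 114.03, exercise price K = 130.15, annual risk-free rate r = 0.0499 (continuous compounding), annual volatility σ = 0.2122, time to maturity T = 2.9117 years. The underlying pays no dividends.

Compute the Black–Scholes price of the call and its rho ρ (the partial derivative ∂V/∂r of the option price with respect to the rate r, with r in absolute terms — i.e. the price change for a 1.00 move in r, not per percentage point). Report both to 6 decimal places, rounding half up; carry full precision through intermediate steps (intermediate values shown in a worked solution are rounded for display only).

price = 17.026863
ρ = 144.970227

σ√T = 0.2122·√2.9117 = 0.362092
d₁ = (ln(S/K) + (r+σ²/2)T) / (σ√T) = (ln(114.03/130.15) + (0.0499+0.2122²/2)·2.9117) / 0.362092 = (-0.132226 + 0.210849) / 0.362092 = 0.217136
d₂ = d₁ − σ√T = 0.217136 − 0.362092 = -0.144956
e^{−rT} = e^{−0.0499·2.9117} = 0.864768
N(d₁) = 0.585949,  N(d₂) = 0.442373
Call price V = S·N(d₁) − K·e^{−rT}·N(d₂) = 66.815725 − 49.788861 = 17.026863
ρ = K·T·e^{−rT}·N(d₂) = 144.970227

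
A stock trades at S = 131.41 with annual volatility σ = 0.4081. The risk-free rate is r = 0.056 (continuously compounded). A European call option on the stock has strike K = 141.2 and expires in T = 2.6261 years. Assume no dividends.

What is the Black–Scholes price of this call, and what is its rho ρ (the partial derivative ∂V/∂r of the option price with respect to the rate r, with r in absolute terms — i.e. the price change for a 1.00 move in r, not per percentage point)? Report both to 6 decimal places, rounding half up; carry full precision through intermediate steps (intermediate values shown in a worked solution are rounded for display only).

price = 37.779989
ρ = 132.558733

σ√T = 0.4081·√2.6261 = 0.661336
d₁ = (ln(S/K) + (r+σ²/2)T) / (σ√T) = (ln(131.41/141.2) + (0.056+0.4081²/2)·2.6261) / 0.661336 = (-0.071855 + 0.365744) / 0.661336 = 0.444387
d₂ = d₁ − σ√T = 0.444387 − 0.661336 = -0.216949
e^{−rT} = e^{−0.056·2.6261} = 0.863241
N(d₁) = 0.671619,  N(d₂) = 0.414124
Call price V = S·N(d₁) − K·e^{−rT}·N(d₂) = 88.257402 − 50.477413 = 37.779989
ρ = K·T·e^{−rT}·N(d₂) = 132.558733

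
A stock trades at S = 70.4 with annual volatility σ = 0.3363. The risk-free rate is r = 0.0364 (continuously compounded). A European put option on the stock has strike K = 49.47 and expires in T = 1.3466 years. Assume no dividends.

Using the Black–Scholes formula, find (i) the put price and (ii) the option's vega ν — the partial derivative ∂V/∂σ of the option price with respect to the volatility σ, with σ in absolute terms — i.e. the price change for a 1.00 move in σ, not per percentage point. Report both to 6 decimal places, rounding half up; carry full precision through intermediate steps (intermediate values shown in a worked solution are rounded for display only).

price = 1.747393
ν = 15.393531

σ√T = 0.3363·√1.3466 = 0.390253
d₁ = (ln(S/K) + (r+σ²/2)T) / (σ√T) = (ln(70.4/49.47) + (0.0364+0.3363²/2)·1.3466) / 0.390253 = (0.352827 + 0.125165) / 0.390253 = 1.224826
d₂ = d₁ − σ√T = 1.224826 − 0.390253 = 0.834573
e^{−rT} = e^{−0.0364·1.3466} = 0.952166
N(−d₁) = 0.110320,  N(−d₂) = 0.201979
Put price V = K·e^{−rT}·N(−d₂) − S·N(−d₁) = 9.513954 − 7.766562 = 1.747393
φ(d₁) = (1/√(2π))·e^{−d₁²/2} = 0.188428
ν = S·φ(d₁)·√T = 15.393531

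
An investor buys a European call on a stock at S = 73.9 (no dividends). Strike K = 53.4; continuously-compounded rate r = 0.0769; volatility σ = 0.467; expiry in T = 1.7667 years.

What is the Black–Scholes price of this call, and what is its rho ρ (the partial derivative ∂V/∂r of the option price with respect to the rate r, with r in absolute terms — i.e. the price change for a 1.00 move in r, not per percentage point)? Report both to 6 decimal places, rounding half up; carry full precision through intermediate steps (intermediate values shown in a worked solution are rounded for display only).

σ√T = 0.467·√1.7667 = 0.620724
d₁ = (ln(S/K) + (r+σ²/2)T) / (σ√T) = (ln(73.9/53.4) + (0.0769+0.467²/2)·1.7667) / 0.620724 = (0.324902 + 0.328508) / 0.620724 = 1.052659
d₂ = d₁ − σ√T = 1.052659 − 0.620724 = 0.431935
e^{−rT} = e^{−0.0769·1.7667} = 0.872966
N(d₁) = 0.853751,  N(d₂) = 0.667106
Call price V = S·N(d₁) − K·e^{−rT}·N(d₂) = 63.092222 − 31.098041 = 31.994181
ρ = K·T·e^{−rT}·N(d₂) = 54.940908

price = 31.994181
ρ = 54.940908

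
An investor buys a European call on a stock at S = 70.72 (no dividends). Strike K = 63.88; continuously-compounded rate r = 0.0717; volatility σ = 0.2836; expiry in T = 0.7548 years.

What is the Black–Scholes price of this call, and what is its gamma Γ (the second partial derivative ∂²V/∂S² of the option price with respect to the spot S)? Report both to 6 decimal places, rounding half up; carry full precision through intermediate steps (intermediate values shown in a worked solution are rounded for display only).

σ√T = 0.2836·√0.7548 = 0.246389
d₁ = (ln(S/K) + (r+σ²/2)T) / (σ√T) = (ln(70.72/63.88) + (0.0717+0.2836²/2)·0.7548) / 0.246389 = (0.101722 + 0.084473) / 0.246389 = 0.755694
d₂ = d₁ − σ√T = 0.755694 − 0.246389 = 0.509305
e^{−rT} = e^{−0.0717·0.7548} = 0.947319
N(d₁) = 0.775084,  N(d₂) = 0.694731
Call price V = S·N(d₁) − K·e^{−rT}·N(d₂) = 54.813924 − 42.041457 = 12.772467
φ(d₁) = (1/√(2π))·e^{−d₁²/2} = 0.299849
Γ = φ(d₁) / (S·σ·√T) = 0.017208

price = 12.772467
Γ = 0.017208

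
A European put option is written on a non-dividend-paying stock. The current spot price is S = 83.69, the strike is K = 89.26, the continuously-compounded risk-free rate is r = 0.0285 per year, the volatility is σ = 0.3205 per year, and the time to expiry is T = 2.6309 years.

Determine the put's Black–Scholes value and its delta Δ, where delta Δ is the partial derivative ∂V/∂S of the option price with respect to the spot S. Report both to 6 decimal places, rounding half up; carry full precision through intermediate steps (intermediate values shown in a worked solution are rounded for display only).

price = 16.637489
Δ = -0.389657

σ√T = 0.3205·√2.6309 = 0.519853
d₁ = (ln(S/K) + (r+σ²/2)T) / (σ√T) = (ln(83.69/89.26) + (0.0285+0.3205²/2)·2.6309) / 0.519853 = (-0.064434 + 0.210104) / 0.519853 = 0.280214
d₂ = d₁ − σ√T = 0.280214 − 0.519853 = -0.239638
e^{−rT} = e^{−0.0285·2.6309} = 0.927761
N(−d₁) = 0.389657,  N(−d₂) = 0.594695
Put price V = K·e^{−rT}·N(−d₂) − S·N(−d₁) = 49.247851 − 32.610362 = 16.637489
Δ = −N(−d₁) = -0.389657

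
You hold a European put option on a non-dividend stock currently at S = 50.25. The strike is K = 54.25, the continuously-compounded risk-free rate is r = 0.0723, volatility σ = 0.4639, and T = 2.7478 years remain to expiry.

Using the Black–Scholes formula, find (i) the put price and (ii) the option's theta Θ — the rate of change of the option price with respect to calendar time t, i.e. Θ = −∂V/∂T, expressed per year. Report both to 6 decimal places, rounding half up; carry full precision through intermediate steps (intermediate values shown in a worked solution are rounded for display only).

σ√T = 0.4639·√2.7478 = 0.768983
d₁ = (ln(S/K) + (r+σ²/2)T) / (σ√T) = (ln(50.25/54.25) + (0.0723+0.4639²/2)·2.7478) / 0.768983 = (-0.076592 + 0.494334) / 0.768983 = 0.543238
d₂ = d₁ − σ√T = 0.543238 − 0.768983 = -0.225745
e^{−rT} = e^{−0.0723·2.7478} = 0.819824
N(−d₁) = 0.293483,  N(−d₂) = 0.589300
Put price V = K·e^{−rT}·N(−d₂) − S·N(−d₁) = 26.209381 − 14.747515 = 11.461867
φ(d₁) = (1/√(2π))·e^{−d₁²/2} = 0.344214
Θ = −S·φ(d₁)·σ/(2√T) + r·K·e^{−rT}·N(−d₂) = −2.420283 + 1.894938 = -0.525344

price = 11.461867
Θ = -0.525344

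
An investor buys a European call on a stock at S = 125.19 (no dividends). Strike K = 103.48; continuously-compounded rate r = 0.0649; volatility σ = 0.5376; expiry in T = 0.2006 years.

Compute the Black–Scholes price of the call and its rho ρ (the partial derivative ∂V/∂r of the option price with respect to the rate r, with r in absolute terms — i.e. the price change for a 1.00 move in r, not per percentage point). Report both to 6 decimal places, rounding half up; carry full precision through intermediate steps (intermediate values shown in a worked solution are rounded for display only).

price = 26.056361
ρ = 15.688251

σ√T = 0.5376·√0.2006 = 0.240782
d₁ = (ln(S/K) + (r+σ²/2)T) / (σ√T) = (ln(125.19/103.48) + (0.0649+0.5376²/2)·0.2006) / 0.240782 = (0.190454 + 0.042007) / 0.240782 = 0.965441
d₂ = d₁ − σ√T = 0.965441 − 0.240782 = 0.724659
e^{−rT} = e^{−0.0649·0.2006} = 0.987065
N(d₁) = 0.832838,  N(d₂) = 0.765669
Call price V = S·N(d₁) − K·e^{−rT}·N(d₂) = 104.262998 − 78.206637 = 26.056361
ρ = K·T·e^{−rT}·N(d₂) = 15.688251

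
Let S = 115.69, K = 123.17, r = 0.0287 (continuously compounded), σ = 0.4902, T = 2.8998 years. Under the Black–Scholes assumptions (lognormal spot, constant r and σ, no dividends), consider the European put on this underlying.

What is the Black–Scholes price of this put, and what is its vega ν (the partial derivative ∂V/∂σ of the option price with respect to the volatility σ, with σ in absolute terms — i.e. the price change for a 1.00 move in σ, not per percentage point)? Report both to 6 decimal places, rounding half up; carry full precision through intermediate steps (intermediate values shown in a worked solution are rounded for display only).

price = 35.888450
ν = 71.279236

σ√T = 0.4902·√2.8998 = 0.834752
d₁ = (ln(S/K) + (r+σ²/2)T) / (σ√T) = (ln(115.69/123.17) + (0.0287+0.4902²/2)·2.8998) / 0.834752 = (-0.062651 + 0.431629) / 0.834752 = 0.442021
d₂ = d₁ − σ√T = 0.442021 − 0.834752 = -0.392730
e^{−rT} = e^{−0.0287·2.8998} = 0.920145
N(−d₁) = 0.329237,  N(−d₂) = 0.652741
Put price V = K·e^{−rT}·N(−d₂) − S·N(−d₁) = 73.977860 − 38.089410 = 35.888450
φ(d₁) = (1/√(2π))·e^{−d₁²/2} = 0.361812
ν = S·φ(d₁)·√T = 71.279236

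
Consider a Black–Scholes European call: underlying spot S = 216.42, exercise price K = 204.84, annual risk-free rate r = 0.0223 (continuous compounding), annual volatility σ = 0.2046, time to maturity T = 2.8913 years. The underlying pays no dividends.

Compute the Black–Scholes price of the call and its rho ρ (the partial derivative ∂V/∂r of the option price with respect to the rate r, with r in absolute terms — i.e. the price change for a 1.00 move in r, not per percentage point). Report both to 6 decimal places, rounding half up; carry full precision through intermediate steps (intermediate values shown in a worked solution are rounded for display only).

price = 42.016767
ρ = 314.994266

σ√T = 0.2046·√2.8913 = 0.347898
d₁ = (ln(S/K) + (r+σ²/2)T) / (σ√T) = (ln(216.42/204.84) + (0.0223+0.2046²/2)·2.8913) / 0.347898 = (0.054992 + 0.124993) / 0.347898 = 0.517348
d₂ = d₁ − σ√T = 0.517348 − 0.347898 = 0.169450
e^{−rT} = e^{−0.0223·2.8913} = 0.937559
N(d₁) = 0.697543,  N(d₂) = 0.567278
Call price V = S·N(d₁) − K·e^{−rT}·N(d₂) = 150.962316 − 108.945549 = 42.016767
ρ = K·T·e^{−rT}·N(d₂) = 314.994266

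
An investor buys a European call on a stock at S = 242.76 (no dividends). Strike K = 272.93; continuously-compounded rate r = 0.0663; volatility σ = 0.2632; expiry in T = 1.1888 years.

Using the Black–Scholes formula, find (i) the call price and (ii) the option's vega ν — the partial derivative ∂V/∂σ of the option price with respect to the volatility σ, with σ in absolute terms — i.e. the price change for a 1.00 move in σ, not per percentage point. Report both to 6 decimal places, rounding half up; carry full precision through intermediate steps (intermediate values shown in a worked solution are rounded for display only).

σ√T = 0.2632·√1.1888 = 0.286973
d₁ = (ln(S/K) + (r+σ²/2)T) / (σ√T) = (ln(242.76/272.93) + (0.0663+0.2632²/2)·1.1888) / 0.286973 = (-0.117142 + 0.119994) / 0.286973 = 0.009938
d₂ = d₁ − σ√T = 0.009938 − 0.286973 = -0.277034
e^{−rT} = e^{−0.0663·1.1888} = 0.924209
N(d₁) = 0.503965,  N(d₂) = 0.390877
Call price V = S·N(d₁) − K·e^{−rT}·N(d₂) = 122.342474 − 98.596454 = 23.746020
φ(d₁) = (1/√(2π))·e^{−d₁²/2} = 0.398923
ν = S·φ(d₁)·√T = 105.589357

price = 23.746020
ν = 105.589357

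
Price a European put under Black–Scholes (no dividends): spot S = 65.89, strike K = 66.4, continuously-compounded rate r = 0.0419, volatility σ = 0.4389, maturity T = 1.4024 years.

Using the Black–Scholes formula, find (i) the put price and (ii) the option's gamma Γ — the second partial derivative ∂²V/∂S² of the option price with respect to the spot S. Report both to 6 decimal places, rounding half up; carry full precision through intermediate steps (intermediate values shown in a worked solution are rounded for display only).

σ√T = 0.4389·√1.4024 = 0.519758
d₁ = (ln(S/K) + (r+σ²/2)T) / (σ√T) = (ln(65.89/66.4) + (0.0419+0.4389²/2)·1.4024) / 0.519758 = (-0.007710 + 0.193835) / 0.519758 = 0.358098
d₂ = d₁ − σ√T = 0.358098 − 0.519758 = -0.161660
e^{−rT} = e^{−0.0419·1.4024} = 0.942933
N(−d₁) = 0.360135,  N(−d₂) = 0.564213
Put price V = K·e^{−rT}·N(−d₂) − S·N(−d₁) = 35.325797 − 23.729287 = 11.596510
φ(d₁) = (1/√(2π))·e^{−d₁²/2} = 0.374166
Γ = φ(d₁) / (S·σ·√T) = 0.010926

price = 11.596510
Γ = 0.010926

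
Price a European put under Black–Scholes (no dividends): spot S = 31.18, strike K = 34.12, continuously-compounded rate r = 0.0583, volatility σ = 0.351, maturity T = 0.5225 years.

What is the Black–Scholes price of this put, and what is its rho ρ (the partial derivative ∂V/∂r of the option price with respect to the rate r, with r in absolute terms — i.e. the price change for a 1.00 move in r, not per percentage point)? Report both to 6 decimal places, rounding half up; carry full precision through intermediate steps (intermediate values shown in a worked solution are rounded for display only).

price = 4.291159
ρ = -11.089938

σ√T = 0.351·√0.5225 = 0.253717
d₁ = (ln(S/K) + (r+σ²/2)T) / (σ√T) = (ln(31.18/34.12) + (0.0583+0.351²/2)·0.5225) / 0.253717 = (-0.090107 + 0.062648) / 0.253717 = -0.108226
d₂ = d₁ − σ√T = -0.108226 − 0.253717 = -0.361944
e^{−rT} = e^{−0.0583·0.5225} = 0.969998
N(−d₁) = 0.543092,  N(−d₂) = 0.641303
Put price V = K·e^{−rT}·N(−d₂) − S·N(−d₁) = 21.224763 − 16.933603 = 4.291159
ρ = −K·T·e^{−rT}·N(−d₂) = -11.089938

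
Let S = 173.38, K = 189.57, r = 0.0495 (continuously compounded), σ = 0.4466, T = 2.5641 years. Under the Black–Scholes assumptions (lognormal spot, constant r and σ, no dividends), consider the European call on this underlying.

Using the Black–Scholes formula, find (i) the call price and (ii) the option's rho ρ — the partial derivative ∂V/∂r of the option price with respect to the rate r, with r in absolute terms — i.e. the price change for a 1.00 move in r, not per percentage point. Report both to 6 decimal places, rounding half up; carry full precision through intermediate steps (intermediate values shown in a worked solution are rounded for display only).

σ√T = 0.4466·√2.5641 = 0.715132
d₁ = (ln(S/K) + (r+σ²/2)T) / (σ√T) = (ln(173.38/189.57) + (0.0495+0.4466²/2)·2.5641) / 0.715132 = (-0.089273 + 0.382630) / 0.715132 = 0.410214
d₂ = d₁ − σ√T = 0.410214 − 0.715132 = -0.304918
e^{−rT} = e^{−0.0495·2.5641} = 0.880802
N(d₁) = 0.659176,  N(d₂) = 0.380214
Call price V = S·N(d₁) − K·e^{−rT}·N(d₂) = 114.287854 − 63.485736 = 50.802118
ρ = K·T·e^{−rT}·N(d₂) = 162.783776

price = 50.802118
ρ = 162.783776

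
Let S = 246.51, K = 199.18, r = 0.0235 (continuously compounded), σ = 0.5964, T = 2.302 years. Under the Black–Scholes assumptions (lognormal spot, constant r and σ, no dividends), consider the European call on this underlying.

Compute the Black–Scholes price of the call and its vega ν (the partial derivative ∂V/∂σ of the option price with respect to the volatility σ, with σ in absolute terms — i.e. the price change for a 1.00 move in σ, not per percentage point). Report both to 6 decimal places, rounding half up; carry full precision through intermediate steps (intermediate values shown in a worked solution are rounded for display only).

price = 107.910974
ν = 112.812830

σ√T = 0.5964·√2.302 = 0.904879
d₁ = (ln(S/K) + (r+σ²/2)T) / (σ√T) = (ln(246.51/199.18) + (0.0235+0.5964²/2)·2.302) / 0.904879 = (0.213194 + 0.463500) / 0.904879 = 0.747828
d₂ = d₁ − σ√T = 0.747828 − 0.904879 = -0.157051
e^{−rT} = e^{−0.0235·2.302} = 0.947340
N(d₁) = 0.772718,  N(d₂) = 0.437602
Call price V = S·N(d₁) − K·e^{−rT}·N(d₂) = 190.482701 − 82.571727 = 107.910974
φ(d₁) = (1/√(2π))·e^{−d₁²/2} = 0.301628
ν = S·φ(d₁)·√T = 112.812830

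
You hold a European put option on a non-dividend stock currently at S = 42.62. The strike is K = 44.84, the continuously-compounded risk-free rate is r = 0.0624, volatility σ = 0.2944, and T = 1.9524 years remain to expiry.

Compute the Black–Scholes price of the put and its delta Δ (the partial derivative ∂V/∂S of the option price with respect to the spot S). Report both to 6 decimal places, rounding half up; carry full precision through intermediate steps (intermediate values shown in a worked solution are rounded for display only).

σ√T = 0.2944·√1.9524 = 0.411360
d₁ = (ln(S/K) + (r+σ²/2)T) / (σ√T) = (ln(42.62/44.84) + (0.0624+0.2944²/2)·1.9524) / 0.411360 = (-0.050777 + 0.206438) / 0.411360 = 0.378407
d₂ = d₁ − σ√T = 0.378407 − 0.411360 = -0.032954
e^{−rT} = e^{−0.0624·1.9524} = 0.885299
N(−d₁) = 0.352564,  N(−d₂) = 0.513144
Put price V = K·e^{−rT}·N(−d₂) − S·N(−d₁) = 20.370188 − 15.026291 = 5.343897
Δ = −N(−d₁) = -0.352564

price = 5.343897
Δ = -0.352564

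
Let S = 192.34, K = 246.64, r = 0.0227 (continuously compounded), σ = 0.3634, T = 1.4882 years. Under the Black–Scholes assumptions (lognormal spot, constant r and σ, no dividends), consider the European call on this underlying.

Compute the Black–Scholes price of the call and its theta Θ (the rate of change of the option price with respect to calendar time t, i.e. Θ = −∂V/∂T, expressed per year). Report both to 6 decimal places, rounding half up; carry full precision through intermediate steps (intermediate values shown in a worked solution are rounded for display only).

σ√T = 0.3634·√1.4882 = 0.443318
d₁ = (ln(S/K) + (r+σ²/2)T) / (σ√T) = (ln(192.34/246.64) + (0.0227+0.3634²/2)·1.4882) / 0.443318 = (-0.248665 + 0.132048) / 0.443318 = -0.263056
d₂ = d₁ − σ√T = -0.263056 − 0.443318 = -0.706374
e^{−rT} = e^{−0.0227·1.4882} = 0.966782
N(d₁) = 0.396254,  N(d₂) = 0.239978
Call price V = S·N(d₁) − K·e^{−rT}·N(d₂) = 76.215443 − 57.222007 = 18.993436
φ(d₁) = (1/√(2π))·e^{−d₁²/2} = 0.385375
Θ = −S·φ(d₁)·σ/(2√T) − r·K·e^{−rT}·N(d₂) = −11.040219 − 1.298940 = -12.339159

price = 18.993436
Θ = -12.339159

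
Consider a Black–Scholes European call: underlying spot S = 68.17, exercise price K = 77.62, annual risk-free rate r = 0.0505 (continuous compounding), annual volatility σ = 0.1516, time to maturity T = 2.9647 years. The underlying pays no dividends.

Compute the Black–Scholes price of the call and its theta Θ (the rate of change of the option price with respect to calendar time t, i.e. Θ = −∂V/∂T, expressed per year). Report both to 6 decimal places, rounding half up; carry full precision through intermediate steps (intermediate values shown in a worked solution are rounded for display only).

σ√T = 0.1516·√2.9647 = 0.261029
d₁ = (ln(S/K) + (r+σ²/2)T) / (σ√T) = (ln(68.17/77.62) + (0.0505+0.1516²/2)·2.9647) / 0.261029 = (-0.129821 + 0.183786) / 0.261029 = 0.206739
d₂ = d₁ − σ√T = 0.206739 − 0.261029 = -0.054290
e^{−rT} = e^{−0.0505·2.9647} = 0.860951
N(d₁) = 0.581893,  N(d₂) = 0.478352
Call price V = S·N(d₁) − K·e^{−rT}·N(d₂) = 39.667659 − 31.966842 = 7.700817
φ(d₁) = (1/√(2π))·e^{−d₁²/2} = 0.390507
Θ = −S·φ(d₁)·σ/(2√T) − r·K·e^{−rT}·N(d₂) = −1.171928 − 1.614326 = -2.786254

price = 7.700817
Θ = -2.786254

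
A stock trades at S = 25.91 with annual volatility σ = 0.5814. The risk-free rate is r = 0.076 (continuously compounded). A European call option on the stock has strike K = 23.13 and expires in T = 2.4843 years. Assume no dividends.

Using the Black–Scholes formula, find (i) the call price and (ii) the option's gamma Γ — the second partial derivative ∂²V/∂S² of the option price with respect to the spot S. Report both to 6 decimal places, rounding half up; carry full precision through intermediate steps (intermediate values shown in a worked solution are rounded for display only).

price = 11.733270
Γ = 0.012317

σ√T = 0.5814·√2.4843 = 0.916383
d₁ = (ln(S/K) + (r+σ²/2)T) / (σ√T) = (ln(25.91/23.13) + (0.076+0.5814²/2)·2.4843) / 0.916383 = (0.113499 + 0.608686) / 0.916383 = 0.788081
d₂ = d₁ − σ√T = 0.788081 − 0.916383 = -0.128302
e^{−rT} = e^{−0.076·2.4843} = 0.827946
N(d₁) = 0.784675,  N(d₂) = 0.448955
Call price V = S·N(d₁) − K·e^{−rT}·N(d₂) = 20.330940 − 8.597670 = 11.733270
φ(d₁) = (1/√(2π))·e^{−d₁²/2} = 0.292446
Γ = φ(d₁) / (S·σ·√T) = 0.012317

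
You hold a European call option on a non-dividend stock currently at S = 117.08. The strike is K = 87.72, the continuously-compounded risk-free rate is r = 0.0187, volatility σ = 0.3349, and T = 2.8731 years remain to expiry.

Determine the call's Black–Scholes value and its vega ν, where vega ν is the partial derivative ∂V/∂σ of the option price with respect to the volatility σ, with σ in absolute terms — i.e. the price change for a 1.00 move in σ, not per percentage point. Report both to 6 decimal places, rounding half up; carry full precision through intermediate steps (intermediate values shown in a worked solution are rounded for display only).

σ√T = 0.3349·√2.8731 = 0.567663
d₁ = (ln(S/K) + (r+σ²/2)T) / (σ√T) = (ln(117.08/87.72) + (0.0187+0.3349²/2)·2.8731) / 0.567663 = (0.288708 + 0.214848) / 0.567663 = 0.887067
d₂ = d₁ − σ√T = 0.887067 − 0.567663 = 0.319404
e^{−rT} = e^{−0.0187·2.8731} = 0.947691
N(d₁) = 0.812479,  N(d₂) = 0.625290
Call price V = S·N(d₁) − K·e^{−rT}·N(d₂) = 95.124996 − 51.981256 = 43.143740
φ(d₁) = (1/√(2π))·e^{−d₁²/2} = 0.269178
ν = S·φ(d₁)·√T = 53.419225

price = 43.143740
ν = 53.419225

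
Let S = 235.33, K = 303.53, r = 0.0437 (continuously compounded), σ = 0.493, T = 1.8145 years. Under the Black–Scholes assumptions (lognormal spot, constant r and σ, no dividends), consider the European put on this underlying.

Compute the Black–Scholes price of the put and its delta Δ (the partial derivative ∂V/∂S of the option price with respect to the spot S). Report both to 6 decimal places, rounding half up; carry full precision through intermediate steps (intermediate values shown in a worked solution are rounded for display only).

σ√T = 0.493·√1.8145 = 0.664088
d₁ = (ln(S/K) + (r+σ²/2)T) / (σ√T) = (ln(235.33/303.53) + (0.0437+0.493²/2)·1.8145) / 0.664088 = (-0.254492 + 0.299800) / 0.664088 = 0.068226
d₂ = d₁ − σ√T = 0.068226 − 0.664088 = -0.595861
e^{−rT} = e^{−0.0437·1.8145} = 0.923769
N(−d₁) = 0.472803,  N(−d₂) = 0.724366
Put price V = K·e^{−rT}·N(−d₂) − S·N(−d₁) = 203.106090 − 111.264678 = 91.841412
Δ = −N(−d₁) = -0.472803

price = 91.841412
Δ = -0.472803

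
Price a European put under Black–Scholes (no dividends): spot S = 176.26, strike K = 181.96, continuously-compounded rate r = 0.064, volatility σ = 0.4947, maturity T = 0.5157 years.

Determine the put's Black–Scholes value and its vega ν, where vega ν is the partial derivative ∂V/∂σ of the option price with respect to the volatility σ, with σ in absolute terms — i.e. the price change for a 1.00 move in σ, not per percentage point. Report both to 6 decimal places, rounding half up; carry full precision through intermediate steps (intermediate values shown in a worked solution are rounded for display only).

price = 24.731681
ν = 49.676713

σ√T = 0.4947·√0.5157 = 0.355255
d₁ = (ln(S/K) + (r+σ²/2)T) / (σ√T) = (ln(176.26/181.96) + (0.064+0.4947²/2)·0.5157) / 0.355255 = (-0.031827 + 0.096108) / 0.355255 = 0.180944
d₂ = d₁ − σ√T = 0.180944 − 0.355255 = -0.174311
e^{−rT} = e^{−0.064·0.5157} = 0.967534
N(−d₁) = 0.428206,  N(−d₂) = 0.569190
Put price V = K·e^{−rT}·N(−d₂) − S·N(−d₁) = 100.207242 − 75.475562 = 24.731681
φ(d₁) = (1/√(2π))·e^{−d₁²/2} = 0.392465
ν = S·φ(d₁)·√T = 49.676713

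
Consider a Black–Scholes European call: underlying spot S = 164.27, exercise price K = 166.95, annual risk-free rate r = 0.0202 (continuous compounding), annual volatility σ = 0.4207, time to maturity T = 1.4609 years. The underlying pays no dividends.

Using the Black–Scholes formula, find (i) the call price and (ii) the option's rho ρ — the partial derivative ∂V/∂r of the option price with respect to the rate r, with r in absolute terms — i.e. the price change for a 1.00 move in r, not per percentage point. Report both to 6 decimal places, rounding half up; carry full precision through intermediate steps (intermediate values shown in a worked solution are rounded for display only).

σ√T = 0.4207·√1.4609 = 0.508490
d₁ = (ln(S/K) + (r+σ²/2)T) / (σ√T) = (ln(164.27/166.95) + (0.0202+0.4207²/2)·1.4609) / 0.508490 = (-0.016183 + 0.158791) / 0.508490 = 0.280455
d₂ = d₁ − σ√T = 0.280455 − 0.508490 = -0.228036
e^{−rT} = e^{−0.0202·1.4609} = 0.970921
N(d₁) = 0.610436,  N(d₂) = 0.409809
Call price V = S·N(d₁) − K·e^{−rT}·N(d₂) = 100.276260 − 66.428130 = 33.848130
ρ = K·T·e^{−rT}·N(d₂) = 97.044855

price = 33.848130
ρ = 97.044855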